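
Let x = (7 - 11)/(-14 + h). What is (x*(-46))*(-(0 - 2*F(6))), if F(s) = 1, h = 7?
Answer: -368/7 ≈ -52.571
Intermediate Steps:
x = 4/7 (x = (7 - 11)/(-14 + 7) = -4/(-7) = -4*(-⅐) = 4/7 ≈ 0.57143)
(x*(-46))*(-(0 - 2*F(6))) = ((4/7)*(-46))*(-(0 - 2*1)) = -(-184)*(0 - 2)/7 = -(-184)*(-2)/7 = -184/7*2 = -368/7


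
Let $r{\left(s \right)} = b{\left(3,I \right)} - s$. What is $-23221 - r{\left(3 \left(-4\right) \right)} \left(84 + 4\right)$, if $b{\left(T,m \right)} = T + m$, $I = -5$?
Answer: $-24101$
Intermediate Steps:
$r{\left(s \right)} = -2 - s$ ($r{\left(s \right)} = \left(3 - 5\right) - s = -2 - s$)
$-23221 - r{\left(3 \left(-4\right) \right)} \left(84 + 4\right) = -23221 - \left(-2 - 3 \left(-4\right)\right) \left(84 + 4\right) = -23221 - \left(-2 - -12\right) 88 = -23221 - \left(-2 + 12\right) 88 = -23221 - 10 \cdot 88 = -23221 - 880 = -24101$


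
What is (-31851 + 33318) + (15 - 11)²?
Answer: 1483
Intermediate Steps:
(-31851 + 33318) + (15 - 11)² = 1467 + 4² = 1467 + 16 = 1483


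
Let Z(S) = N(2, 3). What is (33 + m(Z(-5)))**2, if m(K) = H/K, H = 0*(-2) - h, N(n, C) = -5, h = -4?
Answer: 25921/25 ≈ 1036.8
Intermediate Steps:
H = 4 (H = 0*(-2) - 1*(-4) = 0 + 4 = 4)
Z(S) = -5
m(K) = 4/K
(33 + m(Z(-5)))**2 = (33 + 4/(-5))**2 = (33 + 4*(-1/5))**2 = (33 - 4/5)**2 = (161/5)**2 = 25921/25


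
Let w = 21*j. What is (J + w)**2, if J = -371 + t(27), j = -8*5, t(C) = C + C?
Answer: 1338649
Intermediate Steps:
t(C) = 2*C
j = -40
w = -840 (w = 21*(-40) = -840)
J = -317 (J = -371 + 2*27 = -371 + 54 = -317)
(J + w)**2 = (-317 - 840)**2 = (-1157)**2 = 1338649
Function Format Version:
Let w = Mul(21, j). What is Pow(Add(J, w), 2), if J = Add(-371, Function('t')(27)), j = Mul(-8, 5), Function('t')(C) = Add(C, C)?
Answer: 1338649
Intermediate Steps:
Function('t')(C) = Mul(2, C)
j = -40
w = -840 (w = Mul(21, -40) = -840)
J = -317 (J = Add(-371, Mul(2, 27)) = Add(-371, 54) = -317)
Pow(Add(J, w), 2) = Pow(Add(-317, -840), 2) = Pow(-1157, 2) = 1338649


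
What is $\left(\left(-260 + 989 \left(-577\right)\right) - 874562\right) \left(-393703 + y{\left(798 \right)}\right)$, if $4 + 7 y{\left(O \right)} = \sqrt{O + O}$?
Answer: $\frac{3983620689375}{7} - \frac{2890950 \sqrt{399}}{7} \approx 5.6908 \cdot 10^{11}$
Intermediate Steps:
$y{\left(O \right)} = - \frac{4}{7} + \frac{\sqrt{2} \sqrt{O}}{7}$ ($y{\left(O \right)} = - \frac{4}{7} + \frac{\sqrt{O + O}}{7} = - \frac{4}{7} + \frac{\sqrt{2 O}}{7} = - \frac{4}{7} + \frac{\sqrt{2} \sqrt{O}}{7}$)
$\left(\left(-260 + 989 \left(-577\right)\right) - 874562\right) \left(-393703 + y{\left(798 \right)}\right) = \left(\left(-260 + 989 \left(-577\right)\right) - 874562\right) \left(-393703 - \left(\frac{4}{7} - \frac{\sqrt{2} \sqrt{798}}{7}\right)\right) = \left(\left(-260 - 570653\right) - 874562\right) \left(-393703 - \left(\frac{4}{7} - \frac{2 \sqrt{399}}{7}\right)\right) = \left(-570913 - 874562\right) \left(- \frac{2755925}{7} + \frac{2 \sqrt{399}}{7}\right) = - 1445475 \left(- \frac{2755925}{7} + \frac{2 \sqrt{399}}{7}\right) = \frac{3983620689375}{7} - \frac{2890950 \sqrt{399}}{7}$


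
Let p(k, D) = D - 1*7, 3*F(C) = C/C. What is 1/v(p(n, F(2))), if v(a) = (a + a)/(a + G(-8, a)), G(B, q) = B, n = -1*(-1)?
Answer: 11/10 ≈ 1.1000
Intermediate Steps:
F(C) = 1/3 (F(C) = (C/C)/3 = (1/3)*1 = 1/3)
n = 1
p(k, D) = -7 + D (p(k, D) = D - 7 = -7 + D)
v(a) = 2*a/(-8 + a) (v(a) = (a + a)/(a - 8) = (2*a)/(-8 + a) = 2*a/(-8 + a))
1/v(p(n, F(2))) = 1/(2*(-7 + 1/3)/(-8 + (-7 + 1/3))) = 1/(2*(-20/3)/(-8 - 20/3)) = 1/(2*(-20/3)/(-44/3)) = 1/(2*(-20/3)*(-3/44)) = 1/(10/11) = 11/10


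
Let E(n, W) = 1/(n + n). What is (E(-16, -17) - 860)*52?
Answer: -357773/8 ≈ -44722.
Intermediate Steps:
E(n, W) = 1/(2*n)
(E(-16, -17) - 860)*52 = ((1/2)/(-16) - 860)*52 = ((1/2)*(-1/16) - 860)*52 = (-1/32 - 860)*52 = -27521/32*52 = -357773/8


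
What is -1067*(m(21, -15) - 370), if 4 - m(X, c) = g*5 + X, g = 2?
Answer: 423599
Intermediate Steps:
m(X, c) = -6 - X (m(X, c) = 4 - (2*5 + X) = 4 - (10 + X) = 4 + (-10 - X) = -6 - X)
-1067*(m(21, -15) - 370) = -1067*((-6 - 1*21) - 370) = -1067*((-6 - 21) - 370) = -1067*(-27 - 370) = -1067*(-397) = 423599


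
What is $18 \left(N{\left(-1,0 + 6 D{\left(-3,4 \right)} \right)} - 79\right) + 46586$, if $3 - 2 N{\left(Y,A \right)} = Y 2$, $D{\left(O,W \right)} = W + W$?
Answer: $45209$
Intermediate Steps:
$D{\left(O,W \right)} = 2 W$
$N{\left(Y,A \right)} = \frac{3}{2} - Y$ ($N{\left(Y,A \right)} = \frac{3}{2} - \frac{Y 2}{2} = \frac{3}{2} - \frac{2 Y}{2} = \frac{3}{2} - Y$)
$18 \left(N{\left(-1,0 + 6 D{\left(-3,4 \right)} \right)} - 79\right) + 46586 = 18 \left(\left(\frac{3}{2} - -1\right) - 79\right) + 46586 = 18 \left(\left(\frac{3}{2} + 1\right) - 79\right) + 46586 = 18 \left(\frac{5}{2} - 79\right) + 46586 = 18 \left(- \frac{153}{2}\right) + 46586 = -1377 + 46586 = 45209$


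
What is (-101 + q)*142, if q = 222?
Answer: 17182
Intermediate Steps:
(-101 + q)*142 = (-101 + 222)*142 = 121*142 = 17182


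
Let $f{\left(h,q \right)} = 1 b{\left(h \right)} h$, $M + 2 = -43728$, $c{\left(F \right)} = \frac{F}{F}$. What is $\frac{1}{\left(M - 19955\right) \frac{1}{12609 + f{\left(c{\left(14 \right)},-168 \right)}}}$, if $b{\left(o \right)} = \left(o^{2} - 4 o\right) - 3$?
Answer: $- \frac{12603}{63685} \approx -0.1979$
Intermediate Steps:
$c{\left(F \right)} = 1$
$b{\left(o \right)} = -3 + o^{2} - 4 o$
$M = -43730$ ($M = -2 - 43728 = -43730$)
$f{\left(h,q \right)} = h \left(-3 + h^{2} - 4 h\right)$ ($f{\left(h,q \right)} = 1 \left(-3 + h^{2} - 4 h\right) h = \left(-3 + h^{2} - 4 h\right) h = h \left(-3 + h^{2} - 4 h\right)$)
$\frac{1}{\left(M - 19955\right) \frac{1}{12609 + f{\left(c{\left(14 \right)},-168 \right)}}} = \frac{1}{\left(-43730 - 19955\right) \frac{1}{12609 + 1 \left(-3 + 1^{2} - 4\right)}} = \frac{1}{\left(-63685\right) \frac{1}{12609 + 1 \left(-3 + 1 - 4\right)}} = \frac{1}{\left(-63685\right) \frac{1}{12609 + 1 \left(-6\right)}} = \frac{1}{\left(-63685\right) \frac{1}{12609 - 6}} = \frac{1}{\left(-63685\right) \frac{1}{12603}} = \frac{1}{- \frac{63685}{12603}} = - \frac{12603}{63685}$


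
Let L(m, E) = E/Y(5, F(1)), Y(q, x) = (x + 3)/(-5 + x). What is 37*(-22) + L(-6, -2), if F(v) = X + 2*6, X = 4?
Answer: -15488/19 ≈ -815.16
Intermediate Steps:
F(v) = 16 (F(v) = 4 + 2*6 = 4 + 12 = 16)
Y(q, x) = (3 + x)/(-5 + x)
L(m, E) = 11*E/19 (L(m, E) = E/(((3 + 16)/(-5 + 16))) = E/((19/11)) = E/(((1/11)*19)) = E/(19/11) = E*(11/19) = 11*E/19)
37*(-22) + L(-6, -2) = 37*(-22) + (11/19)*(-2) = -814 - 22/19 = -15488/19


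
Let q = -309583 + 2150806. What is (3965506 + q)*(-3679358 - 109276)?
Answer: -21999570918186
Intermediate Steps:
q = 1841223
(3965506 + q)*(-3679358 - 109276) = (3965506 + 1841223)*(-3679358 - 109276) = 5806729*(-3788634) = -21999570918186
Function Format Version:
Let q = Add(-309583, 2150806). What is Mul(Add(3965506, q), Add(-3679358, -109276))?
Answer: -21999570918186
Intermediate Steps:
q = 1841223
Mul(Add(3965506, q), Add(-3679358, -109276)) = Mul(Add(3965506, 1841223), Add(-3679358, -109276)) = Mul(5806729, -3788634) = -21999570918186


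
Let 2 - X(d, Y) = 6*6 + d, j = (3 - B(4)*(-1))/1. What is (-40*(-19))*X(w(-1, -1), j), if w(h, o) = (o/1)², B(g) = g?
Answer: -26600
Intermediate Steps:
w(h, o) = o² (w(h, o) = (o*1)² = o²)
j = 7 (j = (3 - 4*(-1))/1 = (3 - 1*(-4))*1 = (3 + 4)*1 = 7*1 = 7)
X(d, Y) = -34 - d (X(d, Y) = 2 - (6*6 + d) = 2 - (36 + d) = 2 + (-36 - d) = -34 - d)
(-40*(-19))*X(w(-1, -1), j) = (-40*(-19))*(-34 - 1*(-1)²) = 760*(-34 - 1*1) = 760*(-34 - 1) = 760*(-35) = -26600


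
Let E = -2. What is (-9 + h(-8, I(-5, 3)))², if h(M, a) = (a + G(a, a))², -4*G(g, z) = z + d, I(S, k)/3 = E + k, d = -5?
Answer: 169/16 ≈ 10.563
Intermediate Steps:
I(S, k) = -6 + 3*k (I(S, k) = 3*(-2 + k) = -6 + 3*k)
G(g, z) = 5/4 - z/4 (G(g, z) = -(z - 5)/4 = -(-5 + z)/4 = 5/4 - z/4)
h(M, a) = (5/4 + 3*a/4)² (h(M, a) = (a + (5/4 - a/4))² = (5/4 + 3*a/4)²)
(-9 + h(-8, I(-5, 3)))² = (-9 + (5 + 3*(-6 + 3*3))²/16)² = (-9 + (5 + 3*(-6 + 9))²/16)² = (-9 + (5 + 3*3)²/16)² = (-9 + (5 + 9)²/16)² = (-9 + (1/16)*14²)² = (-9 + (1/16)*196)² = (-9 + 49/4)² = (13/4)² = 169/16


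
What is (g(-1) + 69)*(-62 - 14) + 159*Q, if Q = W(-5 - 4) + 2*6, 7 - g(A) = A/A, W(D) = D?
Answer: -5223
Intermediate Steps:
g(A) = 6 (g(A) = 7 - A/A = 7 - 1*1 = 7 - 1 = 6)
Q = 3 (Q = (-5 - 4) + 2*6 = -9 + 12 = 3)
(g(-1) + 69)*(-62 - 14) + 159*Q = (6 + 69)*(-62 - 14) + 159*3 = 75*(-76) + 477 = -5700 + 477 = -5223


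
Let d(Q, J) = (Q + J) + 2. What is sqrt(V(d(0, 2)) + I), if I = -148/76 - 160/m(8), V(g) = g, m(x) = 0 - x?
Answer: sqrt(7961)/19 ≈ 4.6960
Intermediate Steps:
d(Q, J) = 2 + J + Q (d(Q, J) = (J + Q) + 2 = 2 + J + Q)
m(x) = -x
I = 343/19 (I = -148/76 - 160/((-1*8)) = -148*1/76 - 160/(-8) = -37/19 - 160*(-1/8) = -37/19 + 20 = 343/19 ≈ 18.053)
sqrt(V(d(0, 2)) + I) = sqrt((2 + 2 + 0) + 343/19) = sqrt(4 + 343/19) = sqrt(419/19) = sqrt(7961)/19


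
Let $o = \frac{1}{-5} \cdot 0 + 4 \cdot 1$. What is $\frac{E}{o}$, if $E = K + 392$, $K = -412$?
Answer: $-5$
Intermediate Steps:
$o = 4$ ($o = \left(- \frac{1}{5}\right) 0 + 4 = 0 + 4 = 4$)
$E = -20$ ($E = -412 + 392 = -20$)
$\frac{E}{o} = - \frac{20}{4} = \left(-20\right) \frac{1}{4} = -5$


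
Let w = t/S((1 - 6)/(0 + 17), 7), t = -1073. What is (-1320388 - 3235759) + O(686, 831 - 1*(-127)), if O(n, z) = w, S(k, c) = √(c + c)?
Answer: -4556147 - 1073*√14/14 ≈ -4.5564e+6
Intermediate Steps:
S(k, c) = √2*√c (S(k, c) = √(2*c) = √2*√c)
w = -1073*√14/14 ≈ -286.77
O(n, z) = -1073*√14/14
(-1320388 - 3235759) + O(686, 831 - 1*(-127)) = (-1320388 - 3235759) - 1073*√14/14 = -4556147 - 1073*√14/14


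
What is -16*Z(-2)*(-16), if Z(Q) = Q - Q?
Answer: 0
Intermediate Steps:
Z(Q) = 0
-16*Z(-2)*(-16) = -16*0*(-16) = 0*(-16) = 0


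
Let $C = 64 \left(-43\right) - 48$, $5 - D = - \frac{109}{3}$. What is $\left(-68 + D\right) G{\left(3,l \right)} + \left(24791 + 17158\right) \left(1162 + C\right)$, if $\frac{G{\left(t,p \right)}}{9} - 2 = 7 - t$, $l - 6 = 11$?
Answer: $-68713902$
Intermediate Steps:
$D = \frac{124}{3}$ ($D = 5 - - \frac{109}{3} = 5 + \frac{109}{3} = \frac{124}{3} \approx 41.333$)
$l = 17$ ($l = 6 + 11 = 17$)
$G{\left(t,p \right)} = 81 - 9 t$ ($G{\left(t,p \right)} = 18 + 9 \left(7 - t\right) = 18 - \left(-63 + 9 t\right) = 81 - 9 t$)
$C = -2800$ ($C = -2752 - 48 = -2800$)
$\left(-68 + D\right) G{\left(3,l \right)} + \left(24791 + 17158\right) \left(1162 + C\right) = \left(-68 + \frac{124}{3}\right) \left(81 - 27\right) + \left(24791 + 17158\right) \left(1162 - 2800\right) = - \frac{80 \left(81 - 27\right)}{3} + 41949 \left(-1638\right) = \left(- \frac{80}{3}\right) 54 - 68712462 = -1440 - 68712462 = -68713902$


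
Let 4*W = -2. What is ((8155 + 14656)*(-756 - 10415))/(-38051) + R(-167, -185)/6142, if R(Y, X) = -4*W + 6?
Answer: 782557534555/116854621 ≈ 6696.8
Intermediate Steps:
W = -½ (W = (¼)*(-2) = -½ ≈ -0.50000)
R(Y, X) = 8 (R(Y, X) = -4*(-½) + 6 = 2 + 6 = 8)
((8155 + 14656)*(-756 - 10415))/(-38051) + R(-167, -185)/6142 = ((8155 + 14656)*(-756 - 10415))/(-38051) + 8/6142 = (22811*(-11171))*(-1/38051) + 8*(1/6142) = -254821681*(-1/38051) + 4/3071 = 254821681/38051 + 4/3071 = 782557534555/116854621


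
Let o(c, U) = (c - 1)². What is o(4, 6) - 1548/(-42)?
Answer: 321/7 ≈ 45.857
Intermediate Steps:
o(c, U) = (-1 + c)²
o(4, 6) - 1548/(-42) = (-1 + 4)² - 1548/(-42) = 3² - 1548*(-1)/42 = 9 - 36*(-43/42) = 9 + 258/7 = 321/7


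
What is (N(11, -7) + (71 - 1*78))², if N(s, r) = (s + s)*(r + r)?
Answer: 99225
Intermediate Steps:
N(s, r) = 4*r*s (N(s, r) = (2*s)*(2*r) = 4*r*s)
(N(11, -7) + (71 - 1*78))² = (4*(-7)*11 + (71 - 1*78))² = (-308 + (71 - 78))² = (-308 - 7)² = (-315)² = 99225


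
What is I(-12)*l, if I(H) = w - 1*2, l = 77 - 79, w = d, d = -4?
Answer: 12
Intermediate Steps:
w = -4
l = -2
I(H) = -6 (I(H) = -4 - 1*2 = -4 - 2 = -6)
I(-12)*l = -6*(-2) = 12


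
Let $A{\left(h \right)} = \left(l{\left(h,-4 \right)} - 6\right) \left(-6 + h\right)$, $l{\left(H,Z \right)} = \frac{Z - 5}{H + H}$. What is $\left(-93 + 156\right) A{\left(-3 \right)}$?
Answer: $\frac{5103}{2} \approx 2551.5$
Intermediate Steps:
$l{\left(H,Z \right)} = \frac{-5 + Z}{2 H}$
$A{\left(h \right)} = \left(-6 + h\right) \left(-6 - \frac{9}{2 h}\right)$ ($A{\left(h \right)} = \left(\frac{-5 - 4}{2 h} - 6\right) \left(-6 + h\right) = \left(\frac{1}{2} \frac{1}{h} \left(-9\right) - 6\right) \left(-6 + h\right) = \left(- \frac{9}{2 h} - 6\right) \left(-6 + h\right) = \left(-6 - \frac{9}{2 h}\right) \left(-6 + h\right) = \left(-6 + h\right) \left(-6 - \frac{9}{2 h}\right)$)
$\left(-93 + 156\right) A{\left(-3 \right)} = \left(-93 + 156\right) \left(\frac{63}{2} - -18 + \frac{27}{-3}\right) = 63 \left(\frac{63}{2} + 18 + 27 \left(- \frac{1}{3}\right)\right) = 63 \left(\frac{63}{2} + 18 - 9\right) = 63 \cdot \frac{81}{2} = \frac{5103}{2}$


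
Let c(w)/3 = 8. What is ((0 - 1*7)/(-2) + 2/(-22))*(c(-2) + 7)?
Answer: 2325/22 ≈ 105.68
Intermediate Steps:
c(w) = 24 (c(w) = 3*8 = 24)
((0 - 1*7)/(-2) + 2/(-22))*(c(-2) + 7) = ((0 - 1*7)/(-2) + 2/(-22))*(24 + 7) = ((0 - 7)*(-½) + 2*(-1/22))*31 = (-7*(-½) - 1/11)*31 = (7/2 - 1/11)*31 = (75/22)*31 = 2325/22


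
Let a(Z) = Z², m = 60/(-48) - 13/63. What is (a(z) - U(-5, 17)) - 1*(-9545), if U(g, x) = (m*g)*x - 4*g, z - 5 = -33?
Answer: 2566673/252 ≈ 10185.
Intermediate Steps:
z = -28 (z = 5 - 33 = -28)
m = -367/252 (m = 60*(-1/48) - 13*1/63 = -5/4 - 13/63 = -367/252 ≈ -1.4563)
U(g, x) = -4*g - 367*g*x/252 (U(g, x) = (-367*g/252)*x - 4*g = -367*g*x/252 - 4*g = -4*g - 367*g*x/252)
(a(z) - U(-5, 17)) - 1*(-9545) = ((-28)² - (-1)*(-5)*(1008 + 367*17)/252) - 1*(-9545) = (784 - (-1)*(-5)*(1008 + 6239)/252) + 9545 = (784 - (-1)*(-5)*7247/252) + 9545 = (784 - 1*36235/252) + 9545 = (784 - 36235/252) + 9545 = 161333/252 + 9545 = 2566673/252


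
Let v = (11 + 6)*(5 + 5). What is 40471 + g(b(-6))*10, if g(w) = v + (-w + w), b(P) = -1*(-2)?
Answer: 42171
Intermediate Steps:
b(P) = 2
v = 170 (v = 17*10 = 170)
g(w) = 170 (g(w) = 170 + (-w + w) = 170 + 0 = 170)
40471 + g(b(-6))*10 = 40471 + 170*10 = 40471 + 1700 = 42171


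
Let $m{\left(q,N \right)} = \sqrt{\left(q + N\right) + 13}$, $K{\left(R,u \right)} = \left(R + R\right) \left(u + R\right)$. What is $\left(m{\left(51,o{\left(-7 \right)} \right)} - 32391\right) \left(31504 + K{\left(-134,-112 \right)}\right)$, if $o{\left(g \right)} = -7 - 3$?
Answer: $-3155919912 + 292296 \sqrt{6} \approx -3.1552 \cdot 10^{9}$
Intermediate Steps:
$K{\left(R,u \right)} = 2 R \left(R + u\right)$
$o{\left(g \right)} = -10$ ($o{\left(g \right)} = -7 - 3 = -10$)
$m{\left(q,N \right)} = \sqrt{13 + N + q}$ ($m{\left(q,N \right)} = \sqrt{\left(N + q\right) + 13} = \sqrt{13 + N + q}$)
$\left(m{\left(51,o{\left(-7 \right)} \right)} - 32391\right) \left(31504 + K{\left(-134,-112 \right)}\right) = \left(\sqrt{13 - 10 + 51} - 32391\right) \left(31504 + 2 \left(-134\right) \left(-134 - 112\right)\right) = \left(\sqrt{54} - 32391\right) \left(31504 + 2 \left(-134\right) \left(-246\right)\right) = \left(3 \sqrt{6} - 32391\right) \left(31504 + 65928\right) = \left(-32391 + 3 \sqrt{6}\right) 97432 = -3155919912 + 292296 \sqrt{6}$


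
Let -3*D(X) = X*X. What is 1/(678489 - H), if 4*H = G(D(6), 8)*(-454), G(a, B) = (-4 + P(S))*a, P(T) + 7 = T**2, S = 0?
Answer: 1/693471 ≈ 1.4420e-6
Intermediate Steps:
D(X) = -X**2/3 (D(X) = -X*X/3 = -X**2/3)
P(T) = -7 + T**2
G(a, B) = -11*a (G(a, B) = (-4 + (-7 + 0**2))*a = (-4 + (-7 + 0))*a = (-4 - 7)*a = -11*a)
H = -14982 (H = (-(-11)*6**2/3*(-454))/4 = (-(-11)*36/3*(-454))/4 = (-11*(-12)*(-454))/4 = (132*(-454))/4 = (1/4)*(-59928) = -14982)
1/(678489 - H) = 1/(678489 - 1*(-14982)) = 1/(678489 + 14982) = 1/693471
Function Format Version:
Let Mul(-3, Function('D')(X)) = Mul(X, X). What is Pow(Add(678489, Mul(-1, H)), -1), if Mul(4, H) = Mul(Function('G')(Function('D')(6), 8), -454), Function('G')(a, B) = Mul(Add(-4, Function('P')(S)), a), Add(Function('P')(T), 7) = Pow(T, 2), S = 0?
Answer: Rational(1, 693471) ≈ 1.4420e-6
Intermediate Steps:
Function('D')(X) = Mul(Rational(-1, 3), Pow(X, 2)) (Function('D')(X) = Mul(Rational(-1, 3), Mul(X, X)) = Mul(Rational(-1, 3), Pow(X, 2)))
Function('P')(T) = Add(-7, Pow(T, 2))
Function('G')(a, B) = Mul(-11, a) (Function('G')(a, B) = Mul(Add(-4, Add(-7, Pow(0, 2))), a) = Mul(Add(-4, Add(-7, 0)), a) = Mul(Add(-4, -7), a) = Mul(-11, a))
H = -14982 (H = Mul(Rational(1, 4), Mul(Mul(-11, Mul(Rational(-1, 3), Pow(6, 2))), -454)) = Mul(Rational(1, 4), Mul(Mul(-11, Mul(Rational(-1, 3), 36)), -454)) = Mul(Rational(1, 4), Mul(Mul(-11, -12), -454)) = Mul(Rational(1, 4), Mul(132, -454)) = Mul(Rational(1, 4), -59928) = -14982)
Pow(Add(678489, Mul(-1, H)), -1) = Pow(Add(678489, Mul(-1, -14982)), -1) = Pow(Add(678489, 14982), -1) = Pow(693471, -1) = Rational(1, 693471)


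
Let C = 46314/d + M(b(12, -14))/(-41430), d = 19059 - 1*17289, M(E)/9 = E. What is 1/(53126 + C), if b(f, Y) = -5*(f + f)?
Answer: 407395/21653937329 ≈ 1.8814e-5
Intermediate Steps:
b(f, Y) = -10*f
M(E) = 9*E
d = 1770 (d = 19059 - 17289 = 1770)
C = 10670559/407395 (C = 46314/1770 + (9*(-10*12))/(-41430) = 46314*(1/1770) + (9*(-120))*(-1/41430) = 7719/295 - 1080*(-1/41430) = 7719/295 + 36/1381 = 10670559/407395 ≈ 26.192)
1/(53126 + C) = 1/(53126 + 10670559/407395) = 1/(21653937329/407395) = 407395/21653937329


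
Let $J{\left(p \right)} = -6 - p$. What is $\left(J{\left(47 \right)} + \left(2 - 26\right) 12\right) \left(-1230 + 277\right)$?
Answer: $324973$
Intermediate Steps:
$\left(J{\left(47 \right)} + \left(2 - 26\right) 12\right) \left(-1230 + 277\right) = \left(\left(-6 - 47\right) + \left(2 - 26\right) 12\right) \left(-1230 + 277\right) = \left(\left(-6 - 47\right) + \left(2 - 26\right) 12\right) \left(-953\right) = \left(-53 - 288\right) \left(-953\right) = \left(-341\right) \left(-953\right) = 324973$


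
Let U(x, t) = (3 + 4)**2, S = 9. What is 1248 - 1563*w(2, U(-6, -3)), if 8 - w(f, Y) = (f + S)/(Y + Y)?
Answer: -1085895/98 ≈ -11081.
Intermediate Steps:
U(x, t) = 49 (U(x, t) = 7**2 = 49)
w(f, Y) = 8 - (9 + f)/(2*Y) (w(f, Y) = 8 - (f + 9)/(Y + Y) = 8 - (9 + f)/(2*Y))
1248 - 1563*w(2, U(-6, -3)) = 1248 - 1563*(-9 - 1*2 + 16*49)/(2*49) = 1248 - 1563*(-9 - 2 + 784)/(2*49) = 1248 - 1563*773/(2*49) = 1248 - 1563*773/98 = 1248 - 1208199/98 = -1085895/98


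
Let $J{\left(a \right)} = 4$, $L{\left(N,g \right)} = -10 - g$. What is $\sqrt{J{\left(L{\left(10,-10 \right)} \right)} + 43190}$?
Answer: $\sqrt{43194} \approx 207.83$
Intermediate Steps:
$\sqrt{J{\left(L{\left(10,-10 \right)} \right)} + 43190} = \sqrt{4 + 43190} = \sqrt{43194}$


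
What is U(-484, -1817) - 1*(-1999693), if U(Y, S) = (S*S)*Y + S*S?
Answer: -1592619494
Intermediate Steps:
U(Y, S) = S**2 + Y*S**2 (U(Y, S) = S**2*Y + S**2 = Y*S**2 + S**2 = S**2 + Y*S**2)
U(-484, -1817) - 1*(-1999693) = (-1817)**2*(1 - 484) - 1*(-1999693) = 3301489*(-483) + 1999693 = -1594619187 + 1999693 = -1592619494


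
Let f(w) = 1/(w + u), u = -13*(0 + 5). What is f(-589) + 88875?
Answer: 58124249/654 ≈ 88875.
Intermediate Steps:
u = -65 (u = -13*5 = -65)
f(w) = 1/(-65 + w) (f(w) = 1/(w - 65) = 1/(-65 + w))
f(-589) + 88875 = 1/(-65 - 589) + 88875 = 1/(-654) + 88875 = -1/654 + 88875 = 58124249/654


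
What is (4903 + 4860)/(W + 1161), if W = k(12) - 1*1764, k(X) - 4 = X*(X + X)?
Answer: -9763/311 ≈ -31.392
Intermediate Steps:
k(X) = 4 + 2*X² (k(X) = 4 + X*(X + X) = 4 + X*(2*X) = 4 + 2*X²)
W = -1472 (W = (4 + 2*12²) - 1*1764 = (4 + 2*144) - 1764 = (4 + 288) - 1764 = 292 - 1764 = -1472)
(4903 + 4860)/(W + 1161) = (4903 + 4860)/(-1472 + 1161) = 9763/(-311) = 9763*(-1/311) = -9763/311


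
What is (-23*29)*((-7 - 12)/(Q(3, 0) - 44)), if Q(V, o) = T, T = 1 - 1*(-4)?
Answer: -12673/39 ≈ -324.95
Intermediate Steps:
T = 5 (T = 1 + 4 = 5)
Q(V, o) = 5
(-23*29)*((-7 - 12)/(Q(3, 0) - 44)) = (-23*29)*((-7 - 12)/(5 - 44)) = -(-12673)/(-39) = -(-12673)*(-1)/39 = -667*19/39 = -12673/39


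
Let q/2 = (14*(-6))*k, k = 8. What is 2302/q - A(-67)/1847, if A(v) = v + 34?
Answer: -2103721/1241184 ≈ -1.6949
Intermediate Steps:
A(v) = 34 + v
q = -1344 (q = 2*((14*(-6))*8) = 2*(-84*8) = 2*(-672) = -1344)
2302/q - A(-67)/1847 = 2302/(-1344) - (34 - 67)/1847 = 2302*(-1/1344) - 1*(-33)*(1/1847) = -1151/672 + 33*(1/1847) = -1151/672 + 33/1847 = -2103721/1241184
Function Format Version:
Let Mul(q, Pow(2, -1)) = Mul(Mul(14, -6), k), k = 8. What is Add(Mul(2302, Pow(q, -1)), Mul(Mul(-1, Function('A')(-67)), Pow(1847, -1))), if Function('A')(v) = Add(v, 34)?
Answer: Rational(-2103721, 1241184) ≈ -1.6949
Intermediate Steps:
Function('A')(v) = Add(34, v)
q = -1344 (q = Mul(2, Mul(Mul(14, -6), 8)) = Mul(2, Mul(-84, 8)) = Mul(2, -672) = -1344)
Add(Mul(2302, Pow(q, -1)), Mul(Mul(-1, Function('A')(-67)), Pow(1847, -1))) = Add(Mul(2302, Pow(-1344, -1)), Mul(Mul(-1, Add(34, -67)), Pow(1847, -1))) = Add(Mul(2302, Rational(-1, 1344)), Mul(Mul(-1, -33), Rational(1, 1847))) = Add(Rational(-1151, 672), Mul(33, Rational(1, 1847))) = Add(Rational(-1151, 672), Rational(33, 1847)) = Rational(-2103721, 1241184)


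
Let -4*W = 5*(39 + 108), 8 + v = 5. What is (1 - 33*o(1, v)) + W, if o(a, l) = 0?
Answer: -731/4 ≈ -182.75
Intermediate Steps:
v = -3 (v = -8 + 5 = -3)
W = -735/4 (W = -5*(39 + 108)/4 = -5*147/4 = -1/4*735 = -735/4 ≈ -183.75)
(1 - 33*o(1, v)) + W = (1 - 33*0) - 735/4 = (1 + 0) - 735/4 = 1 - 735/4 = -731/4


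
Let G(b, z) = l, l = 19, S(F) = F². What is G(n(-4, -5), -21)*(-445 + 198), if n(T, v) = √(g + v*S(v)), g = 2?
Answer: -4693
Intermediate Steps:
n(T, v) = √(2 + v³) (n(T, v) = √(2 + v*v²) = √(2 + v³))
G(b, z) = 19
G(n(-4, -5), -21)*(-445 + 198) = 19*(-445 + 198) = 19*(-247) = -4693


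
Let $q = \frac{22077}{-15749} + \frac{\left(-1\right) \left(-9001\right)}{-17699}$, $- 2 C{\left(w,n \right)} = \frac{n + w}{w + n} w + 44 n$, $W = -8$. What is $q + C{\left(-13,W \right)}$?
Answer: $\frac{100675670971}{557483102} \approx 180.59$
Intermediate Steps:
$C{\left(w,n \right)} = - 22 n - \frac{w}{2}$ ($C{\left(w,n \right)} = - \frac{\frac{n + w}{w + n} w + 44 n}{2} = - \frac{\frac{n + w}{n + w} w + 44 n}{2} = - \frac{1 w + 44 n}{2} = - \frac{w + 44 n}{2} = - 22 n - \frac{w}{2}$)
$q = - \frac{532497572}{278741551}$ ($q = 22077 \left(- \frac{1}{15749}\right) + 9001 \left(- \frac{1}{17699}\right) = - \frac{22077}{15749} - \frac{9001}{17699} = - \frac{532497572}{278741551} \approx -1.9104$)
$q + C{\left(-13,W \right)} = - \frac{532497572}{278741551} - - \frac{365}{2} = - \frac{532497572}{278741551} + \left(176 + \frac{13}{2}\right) = - \frac{532497572}{278741551} + \frac{365}{2} = \frac{100675670971}{557483102}$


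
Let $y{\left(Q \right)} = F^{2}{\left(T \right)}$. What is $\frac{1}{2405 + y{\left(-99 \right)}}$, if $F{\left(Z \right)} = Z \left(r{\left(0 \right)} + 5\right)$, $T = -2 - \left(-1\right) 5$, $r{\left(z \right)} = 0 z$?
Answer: $\frac{1}{2630} \approx 0.00038023$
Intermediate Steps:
$r{\left(z \right)} = 0$
$T = 3$ ($T = -2 - -5 = -2 + 5 = 3$)
$F{\left(Z \right)} = 5 Z$ ($F{\left(Z \right)} = Z \left(0 + 5\right) = Z 5 = 5 Z$)
$y{\left(Q \right)} = 225$ ($y{\left(Q \right)} = \left(5 \cdot 3\right)^{2} = 15^{2} = 225$)
$\frac{1}{2405 + y{\left(-99 \right)}} = \frac{1}{2405 + 225} = \frac{1}{2630}$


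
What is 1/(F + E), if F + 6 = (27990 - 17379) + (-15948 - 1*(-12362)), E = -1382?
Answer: 1/5637 ≈ 0.00017740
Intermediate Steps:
F = 7019 (F = -6 + ((27990 - 17379) + (-15948 - 1*(-12362))) = -6 + (10611 + (-15948 + 12362)) = -6 + (10611 - 3586) = -6 + 7025 = 7019)
1/(F + E) = 1/(7019 - 1382) = 1/5637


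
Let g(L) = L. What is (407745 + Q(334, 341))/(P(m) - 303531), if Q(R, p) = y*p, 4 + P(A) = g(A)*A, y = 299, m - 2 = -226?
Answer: -509704/253359 ≈ -2.0118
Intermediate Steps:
m = -224 (m = 2 - 226 = -224)
P(A) = -4 + A**2 (P(A) = -4 + A*A = -4 + A**2)
Q(R, p) = 299*p
(407745 + Q(334, 341))/(P(m) - 303531) = (407745 + 299*341)/((-4 + (-224)**2) - 303531) = (407745 + 101959)/((-4 + 50176) - 303531) = 509704/(50172 - 303531) = 509704/(-253359) = 509704*(-1/253359) = -509704/253359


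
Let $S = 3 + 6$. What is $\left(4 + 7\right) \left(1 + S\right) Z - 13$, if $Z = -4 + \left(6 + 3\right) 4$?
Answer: $3507$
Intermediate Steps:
$S = 9$
$Z = 32$ ($Z = -4 + 9 \cdot 4 = -4 + 36 = 32$)
$\left(4 + 7\right) \left(1 + S\right) Z - 13 = \left(4 + 7\right) \left(1 + 9\right) 32 - 13 = 11 \cdot 10 \cdot 32 - 13 = 110 \cdot 32 - 13 = 3520 - 13 = 3507$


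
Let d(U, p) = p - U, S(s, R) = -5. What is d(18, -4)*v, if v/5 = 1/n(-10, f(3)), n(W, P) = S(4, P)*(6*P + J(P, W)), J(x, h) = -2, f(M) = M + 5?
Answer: 11/23 ≈ 0.47826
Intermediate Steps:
f(M) = 5 + M
n(W, P) = 10 - 30*P (n(W, P) = -5*(6*P - 2) = -5*(-2 + 6*P) = 10 - 30*P)
v = -1/46 (v = 5/(10 - 30*(5 + 3)) = 5/(10 - 30*8) = 5/(10 - 240) = 5/(-230) = 5*(-1/230) = -1/46 ≈ -0.021739)
d(18, -4)*v = (-4 - 1*18)*(-1/46) = (-4 - 18)*(-1/46) = -22*(-1/46) = 11/23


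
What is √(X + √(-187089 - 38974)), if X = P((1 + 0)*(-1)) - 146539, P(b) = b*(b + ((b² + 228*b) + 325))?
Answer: √(-146636 + I*√226063) ≈ 0.6208 + 382.93*I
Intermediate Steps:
P(b) = b*(325 + b² + 229*b) (P(b) = b*(b + (325 + b² + 228*b)) = b*(325 + b² + 229*b))
X = -146636 (X = ((1 + 0)*(-1))*(325 + ((1 + 0)*(-1))² + 229*((1 + 0)*(-1))) - 146539 = (1*(-1))*(325 + (1*(-1))² + 229*(1*(-1))) - 146539 = -(325 + (-1)² + 229*(-1)) - 146539 = -(325 + 1 - 229) - 146539 = -1*97 - 146539 = -97 - 146539 = -146636)
√(X + √(-187089 - 38974)) = √(-146636 + √(-187089 - 38974)) = √(-146636 + √(-226063)) = √(-146636 + I*√226063)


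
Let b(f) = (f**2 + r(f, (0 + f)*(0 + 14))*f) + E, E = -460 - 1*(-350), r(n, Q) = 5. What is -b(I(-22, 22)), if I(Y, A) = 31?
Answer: -1006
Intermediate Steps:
E = -110 (E = -460 + 350 = -110)
b(f) = -110 + f**2 + 5*f (b(f) = (f**2 + 5*f) - 110 = -110 + f**2 + 5*f)
-b(I(-22, 22)) = -(-110 + 31**2 + 5*31) = -(-110 + 961 + 155) = -1*1006 = -1006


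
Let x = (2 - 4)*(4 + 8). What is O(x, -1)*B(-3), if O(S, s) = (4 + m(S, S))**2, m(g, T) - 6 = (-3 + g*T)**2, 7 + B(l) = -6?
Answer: -1401484485973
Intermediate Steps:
B(l) = -13 (B(l) = -7 - 6 = -13)
m(g, T) = 6 + (-3 + T*g)**2 (m(g, T) = 6 + (-3 + g*T)**2 = 6 + (-3 + T*g)**2)
x = -24 (x = -2*12 = -24)
O(S, s) = (10 + (-3 + S**2)**2)**2 (O(S, s) = (4 + (6 + (-3 + S*S)**2))**2 = (4 + (6 + (-3 + S**2)**2))**2 = (10 + (-3 + S**2)**2)**2)
O(x, -1)*B(-3) = (10 + (-3 + (-24)**2)**2)**2*(-13) = (10 + (-3 + 576)**2)**2*(-13) = (10 + 573**2)**2*(-13) = (10 + 328329)**2*(-13) = 328339**2*(-13) = 107806498921*(-13) = -1401484485973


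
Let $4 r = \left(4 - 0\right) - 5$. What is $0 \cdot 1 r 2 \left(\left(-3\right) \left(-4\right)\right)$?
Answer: $0$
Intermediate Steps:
$r = - \frac{1}{4}$ ($r = \frac{\left(4 - 0\right) - 5}{4} = \frac{\left(4 + 0\right) - 5}{4} = \frac{4 - 5}{4} = \frac{1}{4} \left(-1\right) = - \frac{1}{4} \approx -0.25$)
$0 \cdot 1 r 2 \left(\left(-3\right) \left(-4\right)\right) = 0 \cdot 1 \left(- \frac{1}{4}\right) 2 \left(\left(-3\right) \left(-4\right)\right) = 0 \left(\left(- \frac{1}{4}\right) 2\right) 12 = 0 \left(- \frac{1}{2}\right) 12 = 0 \cdot 12 = 0$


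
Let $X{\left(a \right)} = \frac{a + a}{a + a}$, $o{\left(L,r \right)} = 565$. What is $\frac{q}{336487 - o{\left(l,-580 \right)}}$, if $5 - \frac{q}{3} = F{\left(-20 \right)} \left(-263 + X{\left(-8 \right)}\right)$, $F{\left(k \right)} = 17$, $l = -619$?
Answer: $\frac{4459}{111974} \approx 0.039822$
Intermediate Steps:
$X{\left(a \right)} = 1$ ($X{\left(a \right)} = \frac{2 a}{2 a} = 2 a \frac{1}{2 a} = 1$)
$q = 13377$ ($q = 15 - 3 \cdot 17 \left(-263 + 1\right) = 15 - 3 \cdot 17 \left(-262\right) = 15 - -13362 = 15 + 13362 = 13377$)
$\frac{q}{336487 - o{\left(l,-580 \right)}} = \frac{13377}{336487 - 565} = \frac{13377}{335922} = 13377 \cdot \frac{1}{335922} = \frac{4459}{111974}$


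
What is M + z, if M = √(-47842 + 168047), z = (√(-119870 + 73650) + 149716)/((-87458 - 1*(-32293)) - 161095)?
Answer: -37429/54065 + √120205 - I*√11555/108130 ≈ 346.01 - 0.00099412*I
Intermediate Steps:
z = -37429/54065 - I*√11555/108130 (z = (√(-46220) + 149716)/((-87458 + 32293) - 161095) = (2*I*√11555 + 149716)/(-55165 - 161095) = (149716 + 2*I*√11555)/(-216260) = (149716 + 2*I*√11555)*(-1/216260) = -37429/54065 - I*√11555/108130 ≈ -0.6923 - 0.00099412*I)
M = √120205 ≈ 346.71
M + z = √120205 + (-37429/54065 - I*√11555/108130) = -37429/54065 + √120205 - I*√11555/108130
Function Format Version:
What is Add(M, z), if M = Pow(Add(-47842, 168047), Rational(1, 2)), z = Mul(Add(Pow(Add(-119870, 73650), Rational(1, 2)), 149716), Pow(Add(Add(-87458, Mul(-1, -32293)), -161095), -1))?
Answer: Add(Rational(-37429, 54065), Pow(120205, Rational(1, 2)), Mul(Rational(-1, 108130), I, Pow(11555, Rational(1, 2)))) ≈ Add(346.01, Mul(-0.00099412, I))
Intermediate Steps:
z = Add(Rational(-37429, 54065), Mul(Rational(-1, 108130), I, Pow(11555, Rational(1, 2)))) (z = Mul(Add(Pow(-46220, Rational(1, 2)), 149716), Pow(Add(Add(-87458, 32293), -161095), -1)) = Mul(Add(Mul(2, I, Pow(11555, Rational(1, 2))), 149716), Pow(Add(-55165, -161095), -1)) = Mul(Add(149716, Mul(2, I, Pow(11555, Rational(1, 2)))), Pow(-216260, -1)) = Mul(Add(149716, Mul(2, I, Pow(11555, Rational(1, 2)))), Rational(-1, 216260)) = Add(Rational(-37429, 54065), Mul(Rational(-1, 108130), I, Pow(11555, Rational(1, 2)))) ≈ Add(-0.69230, Mul(-0.00099412, I)))
M = Pow(120205, Rational(1, 2)) ≈ 346.71
Add(M, z) = Add(Pow(120205, Rational(1, 2)), Add(Rational(-37429, 54065), Mul(Rational(-1, 108130), I, Pow(11555, Rational(1, 2))))) = Add(Rational(-37429, 54065), Pow(120205, Rational(1, 2)), Mul(Rational(-1, 108130), I, Pow(11555, Rational(1, 2))))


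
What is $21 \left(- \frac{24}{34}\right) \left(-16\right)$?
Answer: $\frac{4032}{17} \approx 237.18$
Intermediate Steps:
$21 \left(- \frac{24}{34}\right) \left(-16\right) = 21 \left(\left(-24\right) \frac{1}{34}\right) \left(-16\right) = 21 \left(- \frac{12}{17}\right) \left(-16\right) = \left(- \frac{252}{17}\right) \left(-16\right) = \frac{4032}{17}$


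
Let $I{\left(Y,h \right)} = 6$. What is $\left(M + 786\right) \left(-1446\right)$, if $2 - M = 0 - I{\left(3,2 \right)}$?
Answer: $-1148124$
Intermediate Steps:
$M = 8$ ($M = 2 - \left(0 - 6\right) = 2 - -6 = 2 + 6 = 8$)
$\left(M + 786\right) \left(-1446\right) = \left(8 + 786\right) \left(-1446\right) = 794 \left(-1446\right) = -1148124$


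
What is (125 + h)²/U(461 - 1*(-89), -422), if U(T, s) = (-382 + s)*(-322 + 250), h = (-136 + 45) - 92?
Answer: 841/14472 ≈ 0.058112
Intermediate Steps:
h = -183 (h = -91 - 92 = -183)
U(T, s) = 27504 - 72*s (U(T, s) = (-382 + s)*(-72) = 27504 - 72*s)
(125 + h)²/U(461 - 1*(-89), -422) = (125 - 183)²/(27504 - 72*(-422)) = (-58)²/(27504 + 30384) = 3364/57888 = 3364*(1/57888) = 841/14472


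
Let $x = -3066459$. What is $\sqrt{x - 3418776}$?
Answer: $i \sqrt{6485235} \approx 2546.6 i$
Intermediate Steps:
$\sqrt{x - 3418776} = \sqrt{-3066459 - 3418776} = \sqrt{-6485235} = i \sqrt{6485235}$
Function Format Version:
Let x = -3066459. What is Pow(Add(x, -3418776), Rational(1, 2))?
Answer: Mul(I, Pow(6485235, Rational(1, 2))) ≈ Mul(2546.6, I)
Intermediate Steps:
Pow(Add(x, -3418776), Rational(1, 2)) = Pow(Add(-3066459, -3418776), Rational(1, 2)) = Pow(-6485235, Rational(1, 2)) = Mul(I, Pow(6485235, Rational(1, 2)))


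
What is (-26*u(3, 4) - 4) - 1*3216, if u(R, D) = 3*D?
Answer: -3532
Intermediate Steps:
(-26*u(3, 4) - 4) - 1*3216 = (-78*4 - 4) - 1*3216 = (-26*12 - 4) - 3216 = (-312 - 4) - 3216 = -316 - 3216 = -3532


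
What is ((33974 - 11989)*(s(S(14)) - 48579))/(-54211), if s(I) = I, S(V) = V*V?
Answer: 1063700255/54211 ≈ 19621.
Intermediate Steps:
S(V) = V²
((33974 - 11989)*(s(S(14)) - 48579))/(-54211) = ((33974 - 11989)*(14² - 48579))/(-54211) = (21985*(196 - 48579))*(-1/54211) = (21985*(-48383))*(-1/54211) = -1063700255*(-1/54211) = 1063700255/54211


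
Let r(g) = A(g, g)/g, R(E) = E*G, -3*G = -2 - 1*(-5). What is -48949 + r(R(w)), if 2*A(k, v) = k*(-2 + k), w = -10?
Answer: -48945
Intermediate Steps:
G = -1 (G = -(-2 - 1*(-5))/3 = -(-2 + 5)/3 = -1/3*3 = -1)
A(k, v) = k*(-2 + k)/2 (A(k, v) = (k*(-2 + k))/2 = k*(-2 + k)/2)
R(E) = -E (R(E) = E*(-1) = -E)
r(g) = -1 + g/2 (r(g) = (g*(-2 + g)/2)/g = -1 + g/2)
-48949 + r(R(w)) = -48949 + (-1 + (-1*(-10))/2) = -48949 + (-1 + (1/2)*10) = -48949 + (-1 + 5) = -48949 + 4 = -48945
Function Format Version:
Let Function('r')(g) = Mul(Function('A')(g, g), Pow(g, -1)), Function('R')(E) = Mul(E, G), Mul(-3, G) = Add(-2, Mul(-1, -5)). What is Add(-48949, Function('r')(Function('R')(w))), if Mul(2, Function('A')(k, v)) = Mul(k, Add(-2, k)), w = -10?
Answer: -48945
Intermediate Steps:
G = -1 (G = Mul(Rational(-1, 3), Add(-2, Mul(-1, -5))) = Mul(Rational(-1, 3), Add(-2, 5)) = Mul(Rational(-1, 3), 3) = -1)
Function('A')(k, v) = Mul(Rational(1, 2), k, Add(-2, k)) (Function('A')(k, v) = Mul(Rational(1, 2), Mul(k, Add(-2, k))) = Mul(Rational(1, 2), k, Add(-2, k)))
Function('R')(E) = Mul(-1, E) (Function('R')(E) = Mul(E, -1) = Mul(-1, E))
Function('r')(g) = Add(-1, Mul(Rational(1, 2), g)) (Function('r')(g) = Mul(Mul(Rational(1, 2), g, Add(-2, g)), Pow(g, -1)) = Add(-1, Mul(Rational(1, 2), g)))
Add(-48949, Function('r')(Function('R')(w))) = Add(-48949, Add(-1, Mul(Rational(1, 2), Mul(-1, -10)))) = Add(-48949, Add(-1, Mul(Rational(1, 2), 10))) = Add(-48949, Add(-1, 5)) = Add(-48949, 4) = -48945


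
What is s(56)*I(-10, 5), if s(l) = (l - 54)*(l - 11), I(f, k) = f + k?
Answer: -450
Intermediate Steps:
s(l) = (-54 + l)*(-11 + l)
s(56)*I(-10, 5) = (594 + 56² - 65*56)*(-10 + 5) = (594 + 3136 - 3640)*(-5) = 90*(-5) = -450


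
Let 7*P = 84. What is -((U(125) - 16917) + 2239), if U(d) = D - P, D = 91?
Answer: 14599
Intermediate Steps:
P = 12 (P = (⅐)*84 = 12)
U(d) = 79 (U(d) = 91 - 1*12 = 91 - 12 = 79)
-((U(125) - 16917) + 2239) = -((79 - 16917) + 2239) = -(-16838 + 2239) = -1*(-14599) = 14599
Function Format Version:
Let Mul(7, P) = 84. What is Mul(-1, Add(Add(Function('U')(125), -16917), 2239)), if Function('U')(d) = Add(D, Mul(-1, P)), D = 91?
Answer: 14599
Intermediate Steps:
P = 12 (P = Mul(Rational(1, 7), 84) = 12)
Function('U')(d) = 79 (Function('U')(d) = Add(91, Mul(-1, 12)) = Add(91, -12) = 79)
Mul(-1, Add(Add(Function('U')(125), -16917), 2239)) = Mul(-1, Add(Add(79, -16917), 2239)) = Mul(-1, Add(-16838, 2239)) = Mul(-1, -14599) = 14599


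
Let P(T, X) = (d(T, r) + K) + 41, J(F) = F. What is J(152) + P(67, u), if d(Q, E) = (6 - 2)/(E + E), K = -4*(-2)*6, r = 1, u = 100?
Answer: 243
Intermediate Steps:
K = 48 (K = 8*6 = 48)
d(Q, E) = 2/E (d(Q, E) = 4/((2*E)) = 4*(1/(2*E)) = 2/E)
P(T, X) = 91 (P(T, X) = (2/1 + 48) + 41 = (2*1 + 48) + 41 = (2 + 48) + 41 = 50 + 41 = 91)
J(152) + P(67, u) = 152 + 91 = 243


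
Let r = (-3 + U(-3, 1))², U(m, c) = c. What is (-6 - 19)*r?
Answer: -100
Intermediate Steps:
r = 4 (r = (-3 + 1)² = (-2)² = 4)
(-6 - 19)*r = (-6 - 19)*4 = -25*4 = -100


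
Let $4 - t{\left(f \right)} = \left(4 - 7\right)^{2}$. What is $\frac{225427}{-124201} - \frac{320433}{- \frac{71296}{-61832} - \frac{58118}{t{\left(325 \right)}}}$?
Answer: $- \frac{546422680984933}{18598627040994} \approx -29.38$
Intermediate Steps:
$t{\left(f \right)} = -5$ ($t{\left(f \right)} = 4 - \left(4 - 7\right)^{2} = 4 - \left(-3\right)^{2} = 4 - 9 = -5$)
$\frac{225427}{-124201} - \frac{320433}{- \frac{71296}{-61832} - \frac{58118}{t{\left(325 \right)}}} = \frac{225427}{-124201} - \frac{320433}{- \frac{71296}{-61832} - \frac{58118}{-5}} = 225427 \left(- \frac{1}{124201}\right) - \frac{320433}{\left(-71296\right) \left(- \frac{1}{61832}\right) - - \frac{58118}{5}} = - \frac{225427}{124201} - \frac{320433}{\frac{8912}{7729} + \frac{58118}{5}} = - \frac{225427}{124201} - \frac{320433}{\frac{449238582}{38645}} = - \frac{225427}{124201} - \frac{4127711095}{149746194} = - \frac{546422680984933}{18598627040994}$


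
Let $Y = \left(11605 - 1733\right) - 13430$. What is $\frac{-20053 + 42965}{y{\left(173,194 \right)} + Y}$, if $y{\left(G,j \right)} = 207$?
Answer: $- \frac{22912}{3351} \approx -6.8374$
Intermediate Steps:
$Y = -3558$ ($Y = 9872 - 13430 = -3558$)
$\frac{-20053 + 42965}{y{\left(173,194 \right)} + Y} = \frac{-20053 + 42965}{207 - 3558} = \frac{22912}{-3351} = 22912 \left(- \frac{1}{3351}\right) = - \frac{22912}{3351}$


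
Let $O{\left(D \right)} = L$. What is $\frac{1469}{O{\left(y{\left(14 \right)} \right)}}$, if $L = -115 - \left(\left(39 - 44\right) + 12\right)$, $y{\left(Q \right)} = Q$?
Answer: $- \frac{1469}{122} \approx -12.041$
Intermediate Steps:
$L = -122$ ($L = -115 - \left(-5 + 12\right) = -115 - 7 = -122$)
$O{\left(D \right)} = -122$
$\frac{1469}{O{\left(y{\left(14 \right)} \right)}} = \frac{1469}{-122} = 1469 \left(- \frac{1}{122}\right) = - \frac{1469}{122}$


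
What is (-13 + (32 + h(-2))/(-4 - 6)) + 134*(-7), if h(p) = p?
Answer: -954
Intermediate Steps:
(-13 + (32 + h(-2))/(-4 - 6)) + 134*(-7) = (-13 + (32 - 2)/(-4 - 6)) + 134*(-7) = (-13 + 30/(-10)) - 938 = (-13 + 30*(-1/10)) - 938 = (-13 - 3) - 938 = -16 - 938 = -954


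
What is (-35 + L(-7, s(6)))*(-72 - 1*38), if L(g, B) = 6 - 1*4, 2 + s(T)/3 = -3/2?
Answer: 3630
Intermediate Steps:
s(T) = -21/2 (s(T) = -6 + 3*(-3/2) = -6 - 9/2 = -21/2)
L(g, B) = 2 (L(g, B) = 6 - 4 = 2)
(-35 + L(-7, s(6)))*(-72 - 1*38) = (-35 + 2)*(-72 - 1*38) = -33*(-72 - 38) = -33*(-110) = 3630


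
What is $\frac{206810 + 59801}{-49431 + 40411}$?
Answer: $- \frac{266611}{9020} \approx -29.558$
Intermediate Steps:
$\frac{206810 + 59801}{-49431 + 40411} = \frac{266611}{-9020} = 266611 \left(- \frac{1}{9020}\right) = - \frac{266611}{9020}$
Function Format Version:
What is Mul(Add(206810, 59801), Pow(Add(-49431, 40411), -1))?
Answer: Rational(-266611, 9020) ≈ -29.558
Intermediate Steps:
Mul(Add(206810, 59801), Pow(Add(-49431, 40411), -1)) = Mul(266611, Pow(-9020, -1)) = Mul(266611, Rational(-1, 9020)) = Rational(-266611, 9020)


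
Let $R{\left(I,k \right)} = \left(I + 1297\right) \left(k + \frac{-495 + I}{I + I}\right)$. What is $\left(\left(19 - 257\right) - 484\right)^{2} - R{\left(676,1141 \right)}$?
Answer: $- \frac{2339194081}{1352} \approx -1.7302 \cdot 10^{6}$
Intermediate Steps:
$R{\left(I,k \right)} = \left(1297 + I\right) \left(k + \frac{-495 + I}{2 I}\right)$
$\left(\left(19 - 257\right) - 484\right)^{2} - R{\left(676,1141 \right)} = \left(\left(19 - 257\right) - 484\right)^{2} - \left(401 + \frac{1}{2} \cdot 676 + 1297 \cdot 1141 - \frac{642015}{2 \cdot 676} + 676 \cdot 1141\right) = \left(\left(19 - 257\right) - 484\right)^{2} - \left(401 + 338 + 1479877 - \frac{642015}{1352} + 771316\right) = \left(-238 - 484\right)^{2} - \left(401 + 338 + 1479877 - \frac{642015}{1352} + 771316\right) = \left(-722\right)^{2} - \frac{3043970049}{1352} = 521284 - \frac{3043970049}{1352} = - \frac{2339194081}{1352}$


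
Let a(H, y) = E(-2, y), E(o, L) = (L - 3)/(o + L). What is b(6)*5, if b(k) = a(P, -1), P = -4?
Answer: 20/3 ≈ 6.6667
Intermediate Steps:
E(o, L) = (-3 + L)/(L + o)
a(H, y) = (-3 + y)/(-2 + y) (a(H, y) = (-3 + y)/(y - 2) = (-3 + y)/(-2 + y))
b(k) = 4/3 (b(k) = (-3 - 1)/(-2 - 1) = -4/(-3) = -⅓*(-4) = 4/3)
b(6)*5 = (4/3)*5 = 20/3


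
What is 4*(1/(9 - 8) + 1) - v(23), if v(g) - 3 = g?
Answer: -18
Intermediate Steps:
v(g) = 3 + g
4*(1/(9 - 8) + 1) - v(23) = 4*(1/(9 - 8) + 1) - (3 + 23) = 4*(1/1 + 1) - 1*26 = 4*(1 + 1) - 26 = 4*2 - 26 = 8 - 26 = -18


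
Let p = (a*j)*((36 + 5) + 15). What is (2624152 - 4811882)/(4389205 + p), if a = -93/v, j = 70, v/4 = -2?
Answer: -437546/886955 ≈ -0.49331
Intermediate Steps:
v = -8 (v = 4*(-2) = -8)
a = 93/8 (a = -93/(-8) = -93*(-⅛) = 93/8 ≈ 11.625)
p = 45570 (p = ((93/8)*70)*((36 + 5) + 15) = 3255*(41 + 15)/4 = (3255/4)*56 = 45570)
(2624152 - 4811882)/(4389205 + p) = (2624152 - 4811882)/(4389205 + 45570) = -2187730/4434775 = -2187730*1/4434775 = -437546/886955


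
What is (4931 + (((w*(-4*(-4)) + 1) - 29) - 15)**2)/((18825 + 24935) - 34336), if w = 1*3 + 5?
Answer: 3039/2356 ≈ 1.2899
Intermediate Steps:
w = 8 (w = 3 + 5 = 8)
(4931 + (((w*(-4*(-4)) + 1) - 29) - 15)**2)/((18825 + 24935) - 34336) = (4931 + (((8*(-4*(-4)) + 1) - 29) - 15)**2)/((18825 + 24935) - 34336) = (4931 + (((8*16 + 1) - 29) - 15)**2)/(43760 - 34336) = (4931 + (((128 + 1) - 29) - 15)**2)/9424 = (4931 + ((129 - 29) - 15)**2)*(1/9424) = (4931 + (100 - 15)**2)*(1/9424) = (4931 + 85**2)*(1/9424) = (4931 + 7225)*(1/9424) = 12156*(1/9424) = 3039/2356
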